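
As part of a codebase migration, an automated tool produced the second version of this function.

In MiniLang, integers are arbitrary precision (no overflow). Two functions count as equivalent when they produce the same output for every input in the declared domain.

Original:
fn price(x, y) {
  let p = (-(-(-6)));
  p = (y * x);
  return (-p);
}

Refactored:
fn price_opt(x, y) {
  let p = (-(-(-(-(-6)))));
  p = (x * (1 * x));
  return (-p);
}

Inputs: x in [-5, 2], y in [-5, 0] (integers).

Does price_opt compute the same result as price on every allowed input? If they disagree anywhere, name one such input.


On input x=-5, y=-4, price returns -20 while price_opt returns -25.
verdict: not equivalent; witness: x=-5, y=-4


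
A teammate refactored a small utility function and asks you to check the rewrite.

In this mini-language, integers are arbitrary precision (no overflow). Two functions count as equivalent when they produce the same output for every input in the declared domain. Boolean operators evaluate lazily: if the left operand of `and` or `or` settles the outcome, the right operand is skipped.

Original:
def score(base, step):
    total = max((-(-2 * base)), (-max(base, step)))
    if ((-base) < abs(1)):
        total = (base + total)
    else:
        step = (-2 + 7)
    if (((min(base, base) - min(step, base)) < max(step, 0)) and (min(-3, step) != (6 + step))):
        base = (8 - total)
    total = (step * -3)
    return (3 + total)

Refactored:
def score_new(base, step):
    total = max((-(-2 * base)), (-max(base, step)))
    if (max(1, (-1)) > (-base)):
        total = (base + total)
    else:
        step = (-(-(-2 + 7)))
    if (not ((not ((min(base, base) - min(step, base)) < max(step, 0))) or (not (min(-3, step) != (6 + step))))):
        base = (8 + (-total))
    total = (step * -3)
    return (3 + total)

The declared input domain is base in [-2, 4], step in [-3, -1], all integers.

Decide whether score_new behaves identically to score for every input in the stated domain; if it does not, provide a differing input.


Behavior is preserved: although arithmetic usage differs; also comparison usage differs; also min/max/abs usage differs; also boolean connective usage differs; also constant usage differs, the outputs never diverge.
Tracing base=2, step=-2: score: total becomes 4; next ((-base) < abs(1)) evaluates to true; next total becomes 6; next (((min(base, base) - min(step, base)) < max(step, 0)) and (min(-3, step) != (6 + step))) evaluates to false; next total becomes 6; next final value 9 | score_new: total becomes 4; next (max(1, (-1)) > (-base)) evaluates to true; next total becomes 6; next (not ((not ((min(base, base) - min(step, base)) < max(step, 0))) or (not (min(-3, step) != (6 + step))))) evaluates to false; next total becomes 6; next final value 9 — matching result 9.
Checked all 21 inputs in the declared domain: the outputs agree on every one.
verdict: equivalent


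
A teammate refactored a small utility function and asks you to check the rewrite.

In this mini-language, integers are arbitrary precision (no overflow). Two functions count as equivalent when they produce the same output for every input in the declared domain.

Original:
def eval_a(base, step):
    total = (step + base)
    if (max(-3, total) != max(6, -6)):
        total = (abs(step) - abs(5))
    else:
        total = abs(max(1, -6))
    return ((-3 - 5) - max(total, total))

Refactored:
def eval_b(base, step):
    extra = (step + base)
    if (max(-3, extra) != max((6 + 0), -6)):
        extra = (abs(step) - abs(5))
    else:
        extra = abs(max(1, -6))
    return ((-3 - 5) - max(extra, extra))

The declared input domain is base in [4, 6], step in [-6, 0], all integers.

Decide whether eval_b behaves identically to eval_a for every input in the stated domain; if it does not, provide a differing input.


Reading the diff, among the changes: arithmetic usage differs; also constant usage differs; also local variable names differ.
Tracing base=4, step=-5: eval_a: total = -1; (max(-3, total) != max(6, -6)) -> true; total = 0; return -8 | eval_b: extra = -1; (max(-3, extra) != max((6 + 0), -6)) -> true; extra = 0; return -8 — matching result -8.
Every one of the 21 inputs gives matching results.
verdict: equivalent


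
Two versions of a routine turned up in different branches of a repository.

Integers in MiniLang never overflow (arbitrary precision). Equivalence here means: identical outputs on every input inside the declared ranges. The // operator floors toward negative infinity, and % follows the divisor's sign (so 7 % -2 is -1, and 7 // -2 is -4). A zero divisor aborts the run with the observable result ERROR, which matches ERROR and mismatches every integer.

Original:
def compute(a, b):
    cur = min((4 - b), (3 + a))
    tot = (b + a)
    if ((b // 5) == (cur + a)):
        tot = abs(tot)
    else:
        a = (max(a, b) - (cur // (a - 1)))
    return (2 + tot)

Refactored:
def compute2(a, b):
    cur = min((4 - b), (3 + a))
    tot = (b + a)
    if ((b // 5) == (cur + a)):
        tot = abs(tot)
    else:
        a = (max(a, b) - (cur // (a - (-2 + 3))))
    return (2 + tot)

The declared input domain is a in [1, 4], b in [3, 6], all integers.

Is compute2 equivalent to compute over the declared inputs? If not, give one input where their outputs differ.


The two are interchangeable: arithmetic usage differs; constant usage differs, and every declared input agrees.
Tracing a=4, b=6: compute: cur becomes -2; next tot becomes 10; next ((b // 5) == (cur + a)) evaluates to false; next a becomes 7; next final value 12 | compute2: cur becomes -2; next tot becomes 10; next ((b // 5) == (cur + a)) evaluates to false; next a becomes 7; next final value 12 — matching result 12.
Checked all 16 inputs in the declared domain: the outputs agree on every one.
verdict: equivalent


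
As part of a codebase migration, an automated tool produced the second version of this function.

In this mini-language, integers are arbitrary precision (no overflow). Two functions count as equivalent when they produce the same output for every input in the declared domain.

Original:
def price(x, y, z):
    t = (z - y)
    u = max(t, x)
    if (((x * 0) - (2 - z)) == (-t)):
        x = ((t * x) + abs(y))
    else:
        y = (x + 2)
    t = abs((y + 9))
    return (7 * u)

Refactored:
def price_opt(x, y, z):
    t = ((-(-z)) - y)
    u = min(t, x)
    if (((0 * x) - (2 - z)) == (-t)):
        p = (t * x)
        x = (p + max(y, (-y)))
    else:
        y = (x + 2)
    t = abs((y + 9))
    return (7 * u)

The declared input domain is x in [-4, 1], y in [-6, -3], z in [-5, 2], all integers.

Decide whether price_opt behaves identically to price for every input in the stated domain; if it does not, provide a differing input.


The rewrite breaks on x=-4, y=-6, z=-5, where the results are 7 and -28.
price: t becomes 1; next u becomes 1; next (((x * 0) - (2 - z)) == (-t)) evaluates to false; next y becomes -2; next t becomes 7; next final value 7
price_opt: t becomes 1; next u becomes -4; next (((0 * x) - (2 - z)) == (-t)) evaluates to false; next y becomes -2; next t becomes 7; next final value -28
verdict: not equivalent; witness: x=-4, y=-6, z=-5


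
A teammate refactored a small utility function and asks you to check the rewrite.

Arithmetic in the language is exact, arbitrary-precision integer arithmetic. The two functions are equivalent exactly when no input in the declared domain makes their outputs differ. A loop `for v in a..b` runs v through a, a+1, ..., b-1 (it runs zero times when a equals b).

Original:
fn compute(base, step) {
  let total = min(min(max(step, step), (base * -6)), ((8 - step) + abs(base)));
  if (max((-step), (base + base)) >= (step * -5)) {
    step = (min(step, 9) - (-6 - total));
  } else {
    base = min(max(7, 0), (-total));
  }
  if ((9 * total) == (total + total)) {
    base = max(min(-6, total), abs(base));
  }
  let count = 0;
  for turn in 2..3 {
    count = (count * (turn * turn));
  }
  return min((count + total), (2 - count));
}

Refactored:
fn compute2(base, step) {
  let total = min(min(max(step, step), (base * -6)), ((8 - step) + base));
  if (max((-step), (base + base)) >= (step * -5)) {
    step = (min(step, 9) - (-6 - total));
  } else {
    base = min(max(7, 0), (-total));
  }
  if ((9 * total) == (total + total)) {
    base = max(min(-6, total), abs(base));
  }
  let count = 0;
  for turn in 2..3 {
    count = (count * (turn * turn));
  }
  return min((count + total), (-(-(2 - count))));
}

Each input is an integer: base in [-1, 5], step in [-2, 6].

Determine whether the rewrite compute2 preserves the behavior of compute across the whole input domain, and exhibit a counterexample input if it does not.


There is a counterexample at base=-1, step=6: 2 on one side, 1 on the other.
compute: total=3, then (max((-step), (base + base)) >= (step * -5)) is true, then step=15, then ((9 * total) == (total + total)) is false, then count=0, then (turn=2), then count=0, then returns 2
compute2: total=1, then (max((-step), (base + base)) >= (step * -5)) is true, then step=13, then ((9 * total) == (total + total)) is false, then count=0, then (turn=2), then count=0, then returns 1
verdict: not equivalent; witness: base=-1, step=6


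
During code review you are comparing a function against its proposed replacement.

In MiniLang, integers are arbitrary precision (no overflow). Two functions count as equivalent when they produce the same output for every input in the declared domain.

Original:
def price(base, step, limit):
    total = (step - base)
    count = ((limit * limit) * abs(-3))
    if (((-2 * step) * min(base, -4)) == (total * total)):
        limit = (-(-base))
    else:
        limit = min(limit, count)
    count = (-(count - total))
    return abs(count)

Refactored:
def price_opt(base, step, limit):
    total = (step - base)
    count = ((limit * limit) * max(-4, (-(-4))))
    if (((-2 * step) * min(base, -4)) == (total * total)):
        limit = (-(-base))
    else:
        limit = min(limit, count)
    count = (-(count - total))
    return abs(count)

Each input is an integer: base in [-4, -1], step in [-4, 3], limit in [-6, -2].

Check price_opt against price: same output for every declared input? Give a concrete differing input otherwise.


Try base=-4, step=-4, limit=-6.
price: total := 0 | count := 108 | (((-2 * step) * min(base, -4)) == (total * total)): false | limit := -6 | count := -108 | result 108
price_opt: total := 0 | count := 144 | (((-2 * step) * min(base, -4)) == (total * total)): false | limit := -6 | count := -144 | result 144
108 and 144 differ, so these are not the same function on this domain.
verdict: not equivalent; witness: base=-4, step=-4, limit=-6


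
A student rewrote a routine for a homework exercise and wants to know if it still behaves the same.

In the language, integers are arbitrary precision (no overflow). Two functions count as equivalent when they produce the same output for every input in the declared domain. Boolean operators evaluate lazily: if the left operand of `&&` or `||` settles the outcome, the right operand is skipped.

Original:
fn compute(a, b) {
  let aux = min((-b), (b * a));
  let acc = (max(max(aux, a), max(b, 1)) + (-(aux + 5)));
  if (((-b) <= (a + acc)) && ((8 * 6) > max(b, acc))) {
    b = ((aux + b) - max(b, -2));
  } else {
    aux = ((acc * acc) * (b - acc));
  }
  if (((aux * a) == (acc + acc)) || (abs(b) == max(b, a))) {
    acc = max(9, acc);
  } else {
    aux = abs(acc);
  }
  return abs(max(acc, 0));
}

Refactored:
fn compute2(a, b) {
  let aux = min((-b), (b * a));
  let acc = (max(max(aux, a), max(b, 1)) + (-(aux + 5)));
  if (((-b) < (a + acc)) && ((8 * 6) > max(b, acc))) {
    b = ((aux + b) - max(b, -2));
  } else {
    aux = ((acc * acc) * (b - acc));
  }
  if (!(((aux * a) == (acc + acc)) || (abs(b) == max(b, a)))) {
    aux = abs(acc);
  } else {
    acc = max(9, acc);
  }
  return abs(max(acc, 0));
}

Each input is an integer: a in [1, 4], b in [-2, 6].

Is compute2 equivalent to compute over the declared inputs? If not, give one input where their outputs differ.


There is a counterexample at a=2, b=-1: 9 on one side, 0 on the other.
compute: aux=-2, then acc=-1, then (((-b) <= (a + acc)) && ((8 * 6) > max(b, acc))) is true, then b=-2, then (((aux * a) == (acc + acc)) || (abs(b) == max(b, a))) is true, then acc=9, then returns 9
compute2: aux=-2, then acc=-1, then (((-b) < (a + acc)) && ((8 * 6) > max(b, acc))) is false, then aux=0, then (!(((aux * a) == (acc + acc)) || (abs(b) == max(b, a)))) is true, then aux=1, then returns 0
verdict: not equivalent; witness: a=2, b=-1


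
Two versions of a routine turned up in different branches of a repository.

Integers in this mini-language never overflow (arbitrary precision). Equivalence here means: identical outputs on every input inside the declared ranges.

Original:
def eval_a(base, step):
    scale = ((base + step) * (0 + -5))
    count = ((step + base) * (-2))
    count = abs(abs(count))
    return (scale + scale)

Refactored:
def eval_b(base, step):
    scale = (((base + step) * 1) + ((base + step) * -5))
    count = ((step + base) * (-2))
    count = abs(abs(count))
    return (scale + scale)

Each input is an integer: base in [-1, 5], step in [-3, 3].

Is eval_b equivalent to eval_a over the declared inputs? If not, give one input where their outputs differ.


Input base=-1, step=-3: 40 from eval_a versus 32 from eval_b.
verdict: not equivalent; witness: base=-1, step=-3


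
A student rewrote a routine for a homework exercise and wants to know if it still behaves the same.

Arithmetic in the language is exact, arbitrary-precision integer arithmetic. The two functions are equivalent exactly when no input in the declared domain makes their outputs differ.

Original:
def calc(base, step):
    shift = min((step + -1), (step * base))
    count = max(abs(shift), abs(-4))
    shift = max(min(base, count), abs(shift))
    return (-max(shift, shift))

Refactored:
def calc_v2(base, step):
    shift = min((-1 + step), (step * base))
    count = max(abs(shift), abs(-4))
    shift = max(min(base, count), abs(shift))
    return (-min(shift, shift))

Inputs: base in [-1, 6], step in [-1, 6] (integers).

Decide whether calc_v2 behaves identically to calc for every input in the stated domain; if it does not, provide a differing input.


Equivalent. Although `max(shift, shift)` became `min(shift, shift)`, no input in the stated domain can expose it.
Sweeping the whole domain (64 inputs) finds no disagreement.
One worked example (base=2, step=1) — calc: shift := 0 | count := 4 | shift := 2 | result -2; calc_v2: shift := 0 | count := 4 | shift := 2 | result -2; agreement on -2.
verdict: equivalent


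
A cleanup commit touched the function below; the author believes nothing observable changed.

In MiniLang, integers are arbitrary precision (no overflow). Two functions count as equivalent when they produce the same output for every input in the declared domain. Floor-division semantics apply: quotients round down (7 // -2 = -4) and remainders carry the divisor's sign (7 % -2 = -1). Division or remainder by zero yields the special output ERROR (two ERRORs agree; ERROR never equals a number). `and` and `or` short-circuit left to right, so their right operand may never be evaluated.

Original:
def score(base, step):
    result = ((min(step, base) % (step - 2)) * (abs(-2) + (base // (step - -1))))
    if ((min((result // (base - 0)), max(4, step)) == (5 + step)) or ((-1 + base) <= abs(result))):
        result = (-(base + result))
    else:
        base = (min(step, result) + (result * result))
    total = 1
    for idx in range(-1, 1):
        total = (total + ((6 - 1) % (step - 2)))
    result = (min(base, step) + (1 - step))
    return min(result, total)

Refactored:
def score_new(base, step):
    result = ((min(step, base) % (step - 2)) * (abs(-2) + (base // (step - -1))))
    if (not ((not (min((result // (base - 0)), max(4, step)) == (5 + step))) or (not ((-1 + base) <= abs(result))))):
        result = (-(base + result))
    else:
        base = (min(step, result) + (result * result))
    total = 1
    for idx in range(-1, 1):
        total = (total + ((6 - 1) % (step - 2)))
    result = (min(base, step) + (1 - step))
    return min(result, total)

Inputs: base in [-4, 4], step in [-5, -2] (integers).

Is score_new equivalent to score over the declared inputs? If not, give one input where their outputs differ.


There is a counterexample at base=-4, step=-3: 0 on one side, 1 on the other.
score: result=-16, then ((min((result // (base - 0)), max(4, step)) == (5 + step)) or ((-1 + base) <= abs(result))) is true, then result=20, then total=1, then (idx=-1), then total=1, then (idx=0), then total=1, then result=0, then returns 0
score_new: result=-16, then (not ((not (min((result // (base - 0)), max(4, step)) == (5 + step))) or (not ((-1 + base) <= abs(result))))) is false, then base=240, then total=1, then (idx=-1), then total=1, then (idx=0), then total=1, then result=1, then returns 1
verdict: not equivalent; witness: base=-4, step=-3


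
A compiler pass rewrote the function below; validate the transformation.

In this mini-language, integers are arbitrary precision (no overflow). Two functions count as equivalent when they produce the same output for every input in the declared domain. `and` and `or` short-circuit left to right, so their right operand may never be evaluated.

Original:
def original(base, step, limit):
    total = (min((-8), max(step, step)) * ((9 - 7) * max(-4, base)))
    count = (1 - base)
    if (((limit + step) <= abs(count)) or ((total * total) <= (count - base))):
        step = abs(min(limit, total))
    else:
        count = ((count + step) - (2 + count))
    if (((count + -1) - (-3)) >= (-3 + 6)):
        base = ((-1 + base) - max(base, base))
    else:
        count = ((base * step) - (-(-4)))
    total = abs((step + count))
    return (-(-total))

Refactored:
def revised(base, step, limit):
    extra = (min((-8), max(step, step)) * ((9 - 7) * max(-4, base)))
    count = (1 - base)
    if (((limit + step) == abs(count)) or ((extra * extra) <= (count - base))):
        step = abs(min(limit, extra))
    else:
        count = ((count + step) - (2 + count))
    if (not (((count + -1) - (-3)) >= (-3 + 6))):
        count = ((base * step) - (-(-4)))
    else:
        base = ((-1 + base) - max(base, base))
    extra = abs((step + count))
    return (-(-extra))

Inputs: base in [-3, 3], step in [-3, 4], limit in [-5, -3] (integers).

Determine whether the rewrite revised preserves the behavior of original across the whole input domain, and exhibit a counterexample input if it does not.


At base=-3, step=-3, limit=-5: original gives 9, revised gives 2.
verdict: not equivalent; witness: base=-3, step=-3, limit=-5


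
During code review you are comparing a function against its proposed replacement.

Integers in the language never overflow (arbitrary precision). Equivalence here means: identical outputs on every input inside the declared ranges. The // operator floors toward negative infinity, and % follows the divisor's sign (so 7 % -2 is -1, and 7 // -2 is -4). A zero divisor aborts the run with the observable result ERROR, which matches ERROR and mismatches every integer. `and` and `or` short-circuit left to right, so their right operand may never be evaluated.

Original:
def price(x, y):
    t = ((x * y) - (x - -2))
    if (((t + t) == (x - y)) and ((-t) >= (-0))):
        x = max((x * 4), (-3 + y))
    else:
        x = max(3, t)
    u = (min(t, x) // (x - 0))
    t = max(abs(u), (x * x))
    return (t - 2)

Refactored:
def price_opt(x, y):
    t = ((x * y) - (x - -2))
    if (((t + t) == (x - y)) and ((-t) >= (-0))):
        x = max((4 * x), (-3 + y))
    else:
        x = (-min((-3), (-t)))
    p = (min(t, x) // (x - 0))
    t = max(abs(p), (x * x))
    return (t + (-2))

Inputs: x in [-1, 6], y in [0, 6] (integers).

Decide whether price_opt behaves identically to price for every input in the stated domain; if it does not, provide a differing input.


This is a faithful refactor — local variable names differ, plus arithmetic usage differs, plus min/max/abs usage differs, but the computed results match everywhere.
One worked example (x=2, y=3) — price: t=2, then (((t + t) == (x - y)) and ((-t) >= (-0))) is false, then x=3, then u=0, then t=9, then returns 7; price_opt: t=2, then (((t + t) == (x - y)) and ((-t) >= (-0))) is false, then x=3, then p=0, then t=9, then returns 7; agreement on 7.
Across all 56 domain points the two functions coincide.
verdict: equivalent


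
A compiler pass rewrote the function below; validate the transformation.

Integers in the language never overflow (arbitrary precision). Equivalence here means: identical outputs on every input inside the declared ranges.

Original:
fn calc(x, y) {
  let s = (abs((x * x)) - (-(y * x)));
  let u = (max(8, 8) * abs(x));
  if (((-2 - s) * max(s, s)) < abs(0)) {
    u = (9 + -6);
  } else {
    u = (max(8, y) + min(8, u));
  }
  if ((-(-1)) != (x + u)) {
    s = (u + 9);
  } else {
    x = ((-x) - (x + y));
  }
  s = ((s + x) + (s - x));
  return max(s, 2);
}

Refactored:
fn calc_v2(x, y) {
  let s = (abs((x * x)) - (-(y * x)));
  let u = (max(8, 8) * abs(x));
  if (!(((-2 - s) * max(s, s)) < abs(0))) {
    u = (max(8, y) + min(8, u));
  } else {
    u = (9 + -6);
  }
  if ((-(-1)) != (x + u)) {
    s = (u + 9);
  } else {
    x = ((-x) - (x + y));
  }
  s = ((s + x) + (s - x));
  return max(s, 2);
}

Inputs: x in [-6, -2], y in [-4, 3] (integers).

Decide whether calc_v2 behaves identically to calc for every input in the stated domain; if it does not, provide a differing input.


Reading the diff, among the changes: boolean connective usage differs.
As a probe, take x=-5, y=-4: calc runs s = 45; u = 40; (((-2 - s) * max(s, s)) < abs(0)) -> true; u = 3; ((-(-1)) != (x + u)) -> true; s = 12; s = 24; return 24; calc_v2 runs s = 45; u = 40; (!(((-2 - s) * max(s, s)) < abs(0))) -> false; u = 3; ((-(-1)) != (x + u)) -> true; s = 12; s = 24; return 24; both end at 24.
An exhaustive pass over the 40 declared inputs shows identical outputs.
verdict: equivalent


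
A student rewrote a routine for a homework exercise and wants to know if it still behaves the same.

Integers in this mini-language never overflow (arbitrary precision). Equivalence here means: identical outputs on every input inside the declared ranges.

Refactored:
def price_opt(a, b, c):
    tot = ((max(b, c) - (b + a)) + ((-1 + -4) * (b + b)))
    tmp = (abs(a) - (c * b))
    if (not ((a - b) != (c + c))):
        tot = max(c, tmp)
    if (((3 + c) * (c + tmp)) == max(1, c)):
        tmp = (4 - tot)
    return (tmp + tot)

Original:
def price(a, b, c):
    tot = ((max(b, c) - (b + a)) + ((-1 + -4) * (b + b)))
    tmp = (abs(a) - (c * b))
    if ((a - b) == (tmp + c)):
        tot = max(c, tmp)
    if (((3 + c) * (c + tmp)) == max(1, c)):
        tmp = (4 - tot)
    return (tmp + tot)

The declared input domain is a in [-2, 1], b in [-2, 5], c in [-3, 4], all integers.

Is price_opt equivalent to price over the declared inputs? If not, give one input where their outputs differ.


On input a=-2, b=-2, c=0, price returns 26 while price_opt returns 4.
verdict: not equivalent; witness: a=-2, b=-2, c=0


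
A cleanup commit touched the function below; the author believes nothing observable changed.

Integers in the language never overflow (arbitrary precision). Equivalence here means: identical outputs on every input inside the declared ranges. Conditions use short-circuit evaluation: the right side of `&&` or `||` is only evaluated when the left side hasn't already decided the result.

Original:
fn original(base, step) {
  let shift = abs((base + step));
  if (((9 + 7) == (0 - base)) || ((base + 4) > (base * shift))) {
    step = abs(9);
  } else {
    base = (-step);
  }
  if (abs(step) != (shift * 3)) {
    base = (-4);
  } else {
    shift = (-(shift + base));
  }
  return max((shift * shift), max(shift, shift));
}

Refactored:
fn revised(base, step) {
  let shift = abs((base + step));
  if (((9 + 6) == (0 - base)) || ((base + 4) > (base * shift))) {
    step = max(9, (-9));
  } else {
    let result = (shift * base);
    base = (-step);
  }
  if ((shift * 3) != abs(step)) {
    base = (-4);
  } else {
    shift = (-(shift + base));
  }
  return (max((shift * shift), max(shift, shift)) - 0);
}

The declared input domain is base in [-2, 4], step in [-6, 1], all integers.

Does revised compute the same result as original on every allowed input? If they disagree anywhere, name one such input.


The edit looks behavioral (`7` became `6`), but over these ranges it never changes the outcome.
Tracing base=1, step=-6: original: shift=5, then (((9 + 7) == (0 - base)) || ((base + 4) > (base * shift))) is false, then base=6, then (abs(step) != (shift * 3)) is true, then base=-4, then returns 25 | revised: shift=5, then (((9 + 6) == (0 - base)) || ((base + 4) > (base * shift))) is false, then result=5, then base=6, then ((shift * 3) != abs(step)) is true, then base=-4, then returns 25 — matching result 25.
An exhaustive pass over the 56 declared inputs shows identical outputs.
verdict: equivalent


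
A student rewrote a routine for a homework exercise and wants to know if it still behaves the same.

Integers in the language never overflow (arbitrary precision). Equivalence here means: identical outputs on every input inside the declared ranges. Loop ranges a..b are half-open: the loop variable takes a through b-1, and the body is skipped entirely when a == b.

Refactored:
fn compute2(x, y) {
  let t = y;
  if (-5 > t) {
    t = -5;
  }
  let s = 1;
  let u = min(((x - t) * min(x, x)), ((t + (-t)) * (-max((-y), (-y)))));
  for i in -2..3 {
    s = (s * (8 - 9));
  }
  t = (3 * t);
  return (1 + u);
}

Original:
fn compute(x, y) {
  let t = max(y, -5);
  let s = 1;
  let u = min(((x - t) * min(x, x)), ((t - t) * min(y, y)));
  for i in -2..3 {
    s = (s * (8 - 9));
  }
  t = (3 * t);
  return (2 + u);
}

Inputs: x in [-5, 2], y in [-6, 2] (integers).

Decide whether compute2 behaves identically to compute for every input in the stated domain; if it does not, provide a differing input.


Not equivalent: x=-5, y=-6 separates them (2 vs 1).
compute: t := -5 | s := 1 | u := 0 | iter i=-2: | s := -1 | iter i=-1: | s := 1 | iter i=0: | s := -1 | iter i=1: | s := 1 | iter i=2: | s := -1 | t := -15 | result 2
compute2: t := -6 | (-5 > t): true | t := -5 | s := 1 | u := 0 | iter i=-2: | s := -1 | iter i=-1: | s := 1 | iter i=0: | s := -1 | iter i=1: | s := 1 | iter i=2: | s := -1 | t := -15 | result 1
verdict: not equivalent; witness: x=-5, y=-6


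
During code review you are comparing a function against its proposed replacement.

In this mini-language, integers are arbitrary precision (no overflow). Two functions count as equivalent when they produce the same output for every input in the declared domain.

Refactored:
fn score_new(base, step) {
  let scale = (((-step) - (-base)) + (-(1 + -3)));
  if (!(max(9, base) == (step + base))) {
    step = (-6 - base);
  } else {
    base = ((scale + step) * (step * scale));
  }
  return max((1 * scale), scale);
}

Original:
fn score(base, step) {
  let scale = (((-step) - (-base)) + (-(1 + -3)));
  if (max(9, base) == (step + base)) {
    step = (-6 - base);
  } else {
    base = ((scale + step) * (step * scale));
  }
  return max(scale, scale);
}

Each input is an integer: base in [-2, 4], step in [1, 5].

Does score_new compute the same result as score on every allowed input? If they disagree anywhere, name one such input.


There is a behavioral-looking edit here, yet the outcome never shifts on this domain.
As a probe, take base=3, step=3: score runs scale = 2; (max(9, base) == (step + base)) -> false; base = 30; return 2; score_new runs scale = 2; (!(max(9, base) == (step + base))) -> true; step = -9; return 2; both end at 2.
An exhaustive pass over the 35 declared inputs shows identical outputs.
verdict: equivalent


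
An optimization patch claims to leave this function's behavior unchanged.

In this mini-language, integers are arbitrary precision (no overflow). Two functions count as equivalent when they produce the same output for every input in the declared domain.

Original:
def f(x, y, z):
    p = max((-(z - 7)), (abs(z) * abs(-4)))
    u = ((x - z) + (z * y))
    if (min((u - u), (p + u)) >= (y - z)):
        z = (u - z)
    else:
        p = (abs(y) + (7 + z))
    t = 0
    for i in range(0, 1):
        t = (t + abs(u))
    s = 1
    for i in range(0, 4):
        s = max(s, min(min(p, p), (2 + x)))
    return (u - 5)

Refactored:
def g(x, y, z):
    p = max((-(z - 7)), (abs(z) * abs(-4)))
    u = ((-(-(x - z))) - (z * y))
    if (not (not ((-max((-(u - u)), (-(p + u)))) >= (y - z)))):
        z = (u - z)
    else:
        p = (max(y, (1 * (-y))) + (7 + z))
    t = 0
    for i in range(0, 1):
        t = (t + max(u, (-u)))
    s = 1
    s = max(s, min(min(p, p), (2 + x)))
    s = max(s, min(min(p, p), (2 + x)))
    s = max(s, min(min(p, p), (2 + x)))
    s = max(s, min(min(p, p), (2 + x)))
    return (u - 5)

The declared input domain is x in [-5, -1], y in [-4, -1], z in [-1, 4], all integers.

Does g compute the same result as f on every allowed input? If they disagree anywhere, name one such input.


Not equivalent: x=-5, y=-4, z=-1 separates them (-5 vs -13).
f: p=8, then u=0, then (min((u - u), (p + u)) >= (y - z)) is true, then z=1, then t=0, then (i=0), then t=0, then s=1, then (i=0), then s=1, then (i=1), then s=1, then (i=2), then s=1, then (i=3), then s=1, then returns -5
g: p=8, then u=-8, then (not (not ((-max((-(u - u)), (-(p + u)))) >= (y - z)))) is true, then z=-7, then t=0, then (i=0), then t=8, then s=1, then s=1, then s=1, then s=1, then s=1, then returns -13
verdict: not equivalent; witness: x=-5, y=-4, z=-1


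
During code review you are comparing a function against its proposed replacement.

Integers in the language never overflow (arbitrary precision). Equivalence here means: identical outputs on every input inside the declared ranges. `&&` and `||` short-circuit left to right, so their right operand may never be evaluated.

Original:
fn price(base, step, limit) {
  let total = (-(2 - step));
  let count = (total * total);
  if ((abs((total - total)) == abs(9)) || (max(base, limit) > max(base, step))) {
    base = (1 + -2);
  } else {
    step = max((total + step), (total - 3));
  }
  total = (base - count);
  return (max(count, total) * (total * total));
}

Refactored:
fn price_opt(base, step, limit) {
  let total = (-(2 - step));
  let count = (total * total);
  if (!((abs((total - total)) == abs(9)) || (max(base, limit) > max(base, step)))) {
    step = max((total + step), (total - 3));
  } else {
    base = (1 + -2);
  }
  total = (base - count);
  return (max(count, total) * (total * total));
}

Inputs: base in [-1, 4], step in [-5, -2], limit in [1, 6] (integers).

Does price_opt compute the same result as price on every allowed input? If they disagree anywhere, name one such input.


Although boolean connective usage differs, 144/144 inputs agree.
verdict: equivalent


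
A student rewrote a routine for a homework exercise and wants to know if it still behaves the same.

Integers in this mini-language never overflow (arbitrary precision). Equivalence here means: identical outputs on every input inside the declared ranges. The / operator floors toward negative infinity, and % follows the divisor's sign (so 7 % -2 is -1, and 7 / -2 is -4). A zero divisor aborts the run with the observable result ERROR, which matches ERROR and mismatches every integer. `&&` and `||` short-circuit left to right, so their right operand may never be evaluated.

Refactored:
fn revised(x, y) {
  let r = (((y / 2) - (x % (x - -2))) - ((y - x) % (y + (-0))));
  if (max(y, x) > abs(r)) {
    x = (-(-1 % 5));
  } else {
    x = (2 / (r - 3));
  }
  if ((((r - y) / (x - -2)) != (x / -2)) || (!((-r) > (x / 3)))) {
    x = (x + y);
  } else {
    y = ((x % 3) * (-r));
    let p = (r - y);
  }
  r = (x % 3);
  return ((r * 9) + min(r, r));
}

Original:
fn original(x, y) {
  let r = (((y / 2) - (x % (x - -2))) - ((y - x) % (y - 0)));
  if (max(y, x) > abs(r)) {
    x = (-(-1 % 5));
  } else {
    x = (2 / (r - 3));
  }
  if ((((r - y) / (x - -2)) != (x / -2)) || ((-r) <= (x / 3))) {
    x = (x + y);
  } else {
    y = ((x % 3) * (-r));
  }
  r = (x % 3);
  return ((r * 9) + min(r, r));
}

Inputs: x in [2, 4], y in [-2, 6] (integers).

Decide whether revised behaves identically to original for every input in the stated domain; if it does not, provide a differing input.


The two versions differ — the changes include arithmetic usage differs; also local variable names differ; also boolean connective usage differs; also comparison usage differs; also statement counts differ.
Spot check at x=4, y=2 — original: r=-3, then (max(y, x) > abs(r)) is true, then x=-4, then ((((r - y) / (x - -2)) != (x / -2)) || ((-r) <= (x / 3))) is false, then y=6, then r=2, then returns 20. revised: r=-3, then (max(y, x) > abs(r)) is true, then x=-4, then ((((r - y) / (x - -2)) != (x / -2)) || (!((-r) > (x / 3)))) is false, then y=6, then p=-9, then r=2, then returns 20. Both give 20.
Across all 27 domain points the two functions coincide.
verdict: equivalent


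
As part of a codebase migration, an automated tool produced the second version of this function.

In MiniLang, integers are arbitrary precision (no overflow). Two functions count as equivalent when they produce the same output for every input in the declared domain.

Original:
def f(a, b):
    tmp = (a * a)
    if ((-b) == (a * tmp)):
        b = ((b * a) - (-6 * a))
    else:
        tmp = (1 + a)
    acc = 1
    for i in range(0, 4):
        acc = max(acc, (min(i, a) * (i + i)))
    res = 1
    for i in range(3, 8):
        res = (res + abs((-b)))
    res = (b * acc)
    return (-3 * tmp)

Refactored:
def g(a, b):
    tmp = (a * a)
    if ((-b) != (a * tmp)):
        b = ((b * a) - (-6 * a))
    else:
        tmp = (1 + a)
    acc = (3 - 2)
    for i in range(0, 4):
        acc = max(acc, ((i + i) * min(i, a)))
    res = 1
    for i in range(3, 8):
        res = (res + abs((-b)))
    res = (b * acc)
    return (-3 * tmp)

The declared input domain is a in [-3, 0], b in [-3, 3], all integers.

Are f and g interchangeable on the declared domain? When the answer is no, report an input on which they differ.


The rewrite breaks on a=-3, b=-3, where the results are 6 and -27.
f: tmp=9, then ((-b) == (a * tmp)) is false, then tmp=-2, then acc=1, then (i=0), then acc=1, then (i=1), then acc=1, then (i=2), then acc=1, then (i=3), then acc=1, then res=1, then (i=3), then res=4, then (i=4), then res=7, then (i=5), then res=10, then (i=6), then res=13, then (i=7), then res=16, then res=-3, then returns 6
g: tmp=9, then ((-b) != (a * tmp)) is true, then b=-9, then acc=1, then (i=0), then acc=1, then (i=1), then acc=1, then (i=2), then acc=1, then (i=3), then acc=1, then res=1, then (i=3), then res=10, then (i=4), then res=19, then (i=5), then res=28, then (i=6), then res=37, then (i=7), then res=46, then res=-9, then returns -27
verdict: not equivalent; witness: a=-3, b=-3


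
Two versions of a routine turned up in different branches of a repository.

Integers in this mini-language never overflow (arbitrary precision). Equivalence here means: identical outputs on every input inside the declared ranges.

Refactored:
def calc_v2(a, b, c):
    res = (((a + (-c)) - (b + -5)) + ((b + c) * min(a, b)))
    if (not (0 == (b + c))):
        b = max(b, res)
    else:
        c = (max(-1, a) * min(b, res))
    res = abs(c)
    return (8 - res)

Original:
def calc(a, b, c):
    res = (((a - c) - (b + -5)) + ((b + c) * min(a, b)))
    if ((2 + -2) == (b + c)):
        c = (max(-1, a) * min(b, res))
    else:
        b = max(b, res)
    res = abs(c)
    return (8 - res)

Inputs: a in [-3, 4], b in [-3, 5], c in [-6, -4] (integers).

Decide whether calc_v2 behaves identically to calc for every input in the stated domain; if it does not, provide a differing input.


Behavior is preserved: although arithmetic usage differs; also boolean connective usage differs; also constant usage differs, the outputs never diverge.
Spot check at a=1, b=0, c=-6 — calc: res = 12; ((2 + -2) == (b + c)) -> false; b = 12; res = 6; return 2. calc_v2: res = 12; (not (0 == (b + c))) -> true; b = 12; res = 6; return 2. Both give 2.
An exhaustive pass over the 216 declared inputs shows identical outputs.
verdict: equivalent


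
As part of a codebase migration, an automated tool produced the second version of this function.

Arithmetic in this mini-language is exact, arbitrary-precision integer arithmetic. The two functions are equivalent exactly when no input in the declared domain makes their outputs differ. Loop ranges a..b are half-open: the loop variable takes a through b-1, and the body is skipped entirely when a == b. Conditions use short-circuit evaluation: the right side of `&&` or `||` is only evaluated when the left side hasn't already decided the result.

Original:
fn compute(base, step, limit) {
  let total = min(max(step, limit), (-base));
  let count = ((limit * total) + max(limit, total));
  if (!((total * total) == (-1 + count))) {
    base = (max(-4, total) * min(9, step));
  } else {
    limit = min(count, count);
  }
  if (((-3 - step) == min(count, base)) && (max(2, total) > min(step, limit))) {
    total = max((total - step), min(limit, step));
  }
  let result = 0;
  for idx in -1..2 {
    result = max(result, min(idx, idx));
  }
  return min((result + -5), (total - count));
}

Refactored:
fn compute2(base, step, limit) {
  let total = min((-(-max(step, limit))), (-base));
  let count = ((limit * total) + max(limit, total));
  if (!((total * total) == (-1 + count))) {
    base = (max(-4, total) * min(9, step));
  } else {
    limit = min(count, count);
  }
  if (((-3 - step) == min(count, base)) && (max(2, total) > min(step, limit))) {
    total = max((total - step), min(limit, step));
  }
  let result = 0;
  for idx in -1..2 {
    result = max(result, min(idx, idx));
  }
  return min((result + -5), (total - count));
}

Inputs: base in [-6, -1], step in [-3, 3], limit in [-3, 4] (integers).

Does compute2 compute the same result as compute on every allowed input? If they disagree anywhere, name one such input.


Behavior is preserved: although same computation, different form, the outputs never diverge.
Tracing base=-3, step=-1, limit=4: compute: total becomes 3; next count becomes 16; next (!((total * total) == (-1 + count))) evaluates to true; next base becomes -3; next (((-3 - step) == min(count, base)) && (max(2, total) > min(step, limit))) evaluates to false; next result becomes 0; next at idx=-1:; next result becomes 0; next at idx=0:; next result becomes 0; next at idx=1:; next result becomes 1; next final value -13 | compute2: total becomes 3; next count becomes 16; next (!((total * total) == (-1 + count))) evaluates to true; next base becomes -3; next (((-3 - step) == min(count, base)) && (max(2, total) > min(step, limit))) evaluates to false; next result becomes 0; next at idx=-1:; next result becomes 0; next at idx=0:; next result becomes 0; next at idx=1:; next result becomes 1; next final value -13 — matching result -13.
Across all 336 domain points the two functions coincide.
verdict: equivalent


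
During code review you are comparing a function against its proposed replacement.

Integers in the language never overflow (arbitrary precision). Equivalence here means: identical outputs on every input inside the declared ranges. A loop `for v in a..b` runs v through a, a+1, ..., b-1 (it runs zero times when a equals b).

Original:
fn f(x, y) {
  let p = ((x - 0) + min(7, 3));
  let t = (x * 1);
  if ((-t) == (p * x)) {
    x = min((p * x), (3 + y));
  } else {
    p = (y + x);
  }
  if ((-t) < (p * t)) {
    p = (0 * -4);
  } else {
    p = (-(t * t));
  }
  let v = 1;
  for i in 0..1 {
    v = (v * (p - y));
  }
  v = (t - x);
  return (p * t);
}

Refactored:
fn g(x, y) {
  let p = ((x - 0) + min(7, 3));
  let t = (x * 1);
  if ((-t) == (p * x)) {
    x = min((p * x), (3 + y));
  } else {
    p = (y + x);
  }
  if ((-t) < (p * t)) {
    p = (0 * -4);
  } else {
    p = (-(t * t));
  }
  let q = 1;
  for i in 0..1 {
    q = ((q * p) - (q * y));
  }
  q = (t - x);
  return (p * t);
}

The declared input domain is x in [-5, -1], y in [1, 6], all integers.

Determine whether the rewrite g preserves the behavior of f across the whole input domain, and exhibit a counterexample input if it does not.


The two are interchangeable: local variable names differ, plus arithmetic usage differs, and every declared input agrees.
Spot check at x=-4, y=1 — f: p=-1, then t=-4, then ((-t) == (p * x)) is true, then x=4, then ((-t) < (p * t)) is false, then p=-16, then v=1, then (i=0), then v=-17, then v=-8, then returns 64. g: p=-1, then t=-4, then ((-t) == (p * x)) is true, then x=4, then ((-t) < (p * t)) is false, then p=-16, then q=1, then (i=0), then q=-17, then q=-8, then returns 64. Both give 64.
An exhaustive pass over the 30 declared inputs shows identical outputs.
verdict: equivalent
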